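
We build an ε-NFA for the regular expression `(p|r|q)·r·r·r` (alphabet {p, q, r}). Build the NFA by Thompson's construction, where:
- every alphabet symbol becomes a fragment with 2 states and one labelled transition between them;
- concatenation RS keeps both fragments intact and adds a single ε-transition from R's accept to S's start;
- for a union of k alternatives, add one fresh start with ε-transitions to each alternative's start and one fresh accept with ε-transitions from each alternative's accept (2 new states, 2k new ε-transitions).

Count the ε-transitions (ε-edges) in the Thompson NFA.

Building bottom-up:
Each of the 6 symbol leaves contributes 0 ε-transitions.
  p|r|q : 6 ε-transitions
  (p|r|q)·r·r·r : 9 ε-transitions

9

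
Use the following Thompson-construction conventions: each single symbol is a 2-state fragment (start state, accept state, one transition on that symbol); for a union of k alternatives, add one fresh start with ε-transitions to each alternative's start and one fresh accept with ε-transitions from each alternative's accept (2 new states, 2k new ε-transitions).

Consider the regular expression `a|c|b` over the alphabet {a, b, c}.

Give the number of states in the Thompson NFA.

8

By structural recursion:
Each of the 3 symbol leaves contributes a 2-state fragment.
  a|c|b → 8 states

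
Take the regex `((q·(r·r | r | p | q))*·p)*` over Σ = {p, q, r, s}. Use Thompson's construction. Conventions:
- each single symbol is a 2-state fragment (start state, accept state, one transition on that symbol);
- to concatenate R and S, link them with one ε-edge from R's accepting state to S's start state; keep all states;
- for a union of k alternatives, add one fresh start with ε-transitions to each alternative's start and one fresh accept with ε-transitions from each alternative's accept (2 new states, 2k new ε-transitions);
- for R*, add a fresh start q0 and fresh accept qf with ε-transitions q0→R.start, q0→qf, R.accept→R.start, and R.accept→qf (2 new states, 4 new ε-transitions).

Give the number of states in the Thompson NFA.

20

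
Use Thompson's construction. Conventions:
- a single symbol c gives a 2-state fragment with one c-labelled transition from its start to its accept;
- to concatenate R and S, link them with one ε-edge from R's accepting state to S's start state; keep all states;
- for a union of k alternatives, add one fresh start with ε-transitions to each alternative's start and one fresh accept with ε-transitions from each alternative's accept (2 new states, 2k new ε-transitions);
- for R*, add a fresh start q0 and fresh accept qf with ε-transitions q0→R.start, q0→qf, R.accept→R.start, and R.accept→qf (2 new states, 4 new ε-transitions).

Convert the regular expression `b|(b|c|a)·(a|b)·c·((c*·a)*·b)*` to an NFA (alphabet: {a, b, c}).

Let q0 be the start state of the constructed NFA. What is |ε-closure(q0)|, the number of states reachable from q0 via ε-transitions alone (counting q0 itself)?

6

Work bottom-up. For each fragment F, track |ε-closure(F.start)| and whether F's accept lies in that closure (i.e. whether F accepts ε). A single-symbol fragment has closure size 1 and does not accept ε.
  b|c|a → new start ε-reaches every alternative's start; none of them accept ε, so the new accept is not reached: |closure| = 1 + 1 + 1 + 1 = 4
  a|b → |closure| = 1 + 1 + 1 = 3 (the new accept is not ε-reachable since no branch accepts ε)
  c* → the star's fresh start ε-reaches both the body's start and the fresh accept: |closure| = 2 + 1 = 3
  c*·a → the left operand accepts ε, so the closure extends into the next operand (via the concat ε-link); |closure| = 3 + 1 = 4
  (c*·a)* → new start has ε-edges to the inner start and to the new accept, so |closure| = 2 + 4 = 6
  (c*·a)*·b → the left operand accepts ε, so the closure extends into the next operand (via the concat ε-link); |closure| = 6 + 1 = 7
  ((c*·a)*·b)* → |closure| = 1 (new start) + 7 (body) + 1 (new accept) = 9
  (b|c|a)·(a|b)·c·((c*·a)*·b)* → same as the first factor's closure: |closure| = 4
  b|(b|c|a)·(a|b)·c·((c*·a)*·b)* → |closure| = 1 + 1 + 4 = 6 (the new accept is not ε-reachable since no branch accepts ε)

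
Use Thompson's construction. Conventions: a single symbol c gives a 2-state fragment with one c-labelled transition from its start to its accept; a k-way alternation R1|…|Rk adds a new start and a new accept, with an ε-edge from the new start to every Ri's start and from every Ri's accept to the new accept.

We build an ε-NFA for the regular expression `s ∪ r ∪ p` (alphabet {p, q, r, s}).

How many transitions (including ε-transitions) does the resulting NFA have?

9

By structural recursion:
Each of the 3 symbol leaves contributes 1 transition (1 symbol, 0 ε).
  s ∪ r ∪ p = 9 transitions (3 symbol, 6 ε)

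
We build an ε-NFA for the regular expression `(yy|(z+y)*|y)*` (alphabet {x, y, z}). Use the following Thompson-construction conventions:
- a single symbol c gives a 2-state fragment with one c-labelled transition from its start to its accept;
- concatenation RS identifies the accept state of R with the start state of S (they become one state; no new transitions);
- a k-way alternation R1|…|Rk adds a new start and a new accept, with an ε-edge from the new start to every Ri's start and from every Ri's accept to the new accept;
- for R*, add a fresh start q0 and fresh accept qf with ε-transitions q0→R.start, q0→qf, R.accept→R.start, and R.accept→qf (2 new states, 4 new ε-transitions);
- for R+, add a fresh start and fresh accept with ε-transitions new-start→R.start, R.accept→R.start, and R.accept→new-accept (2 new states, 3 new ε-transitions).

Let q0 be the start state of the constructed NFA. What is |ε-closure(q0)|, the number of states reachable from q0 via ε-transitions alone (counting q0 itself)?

10

Let C(F) = |ε-closure(F.start)| within fragment F, and note whether F accepts ε. Symbol fragments have C = 1 and do not accept ε. Then:
  yy : |ε-closure| equals the left operand's closure size = 1 (its accept is not ε-reachable, so the closure stops there)
  z+ : |ε-closure| = 1 + 1 = 2 (the body doesn't accept ε, so the new accept is not reached)
  z+y : same as the first factor's closure: |ε-closure| = 2
  (z+y)* : the star's fresh start ε-reaches both the body's start and the fresh accept: |ε-closure| = 2 + 2 = 4
  yy|(z+y)*|y : new start ε-reaches every alternative's start; at least one alternative accepts ε, so the union's new accept is reached too: |ε-closure| = 1 + 1 + 4 + 1 + 1 = 8
  (yy|(z+y)*|y)* : |ε-closure| = 1 (new start) + 8 (body) + 1 (new accept) = 10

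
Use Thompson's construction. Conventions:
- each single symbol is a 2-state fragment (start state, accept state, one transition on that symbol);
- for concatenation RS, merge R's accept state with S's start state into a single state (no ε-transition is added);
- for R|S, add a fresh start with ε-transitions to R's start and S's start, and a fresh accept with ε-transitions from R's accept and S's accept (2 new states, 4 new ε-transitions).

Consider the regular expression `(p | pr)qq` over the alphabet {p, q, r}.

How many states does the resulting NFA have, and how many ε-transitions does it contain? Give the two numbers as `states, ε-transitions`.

9, 4

Building bottom-up:
Each of the 5 symbol leaves contributes 2 states and 0 ε-transitions.
  pr → 3 states, 0 ε-transitions
  p | pr → 7 states, 4 ε-transitions
  (p | pr)qq → 9 states, 4 ε-transitions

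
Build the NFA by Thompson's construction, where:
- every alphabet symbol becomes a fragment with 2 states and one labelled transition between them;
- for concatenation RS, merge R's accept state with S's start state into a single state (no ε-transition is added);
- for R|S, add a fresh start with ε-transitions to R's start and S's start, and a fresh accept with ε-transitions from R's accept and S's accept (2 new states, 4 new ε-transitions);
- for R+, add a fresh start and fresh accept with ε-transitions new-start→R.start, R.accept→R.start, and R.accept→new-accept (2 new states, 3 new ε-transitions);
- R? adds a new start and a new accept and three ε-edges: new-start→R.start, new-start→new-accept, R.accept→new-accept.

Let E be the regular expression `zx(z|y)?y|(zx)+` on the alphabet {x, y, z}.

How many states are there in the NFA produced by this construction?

18

Bottom-up over the parse tree:
Each of the 7 symbol leaves contributes a 2-state fragment.
  z|y — 6 states
  (z|y)? — 8 states
  zx(z|y)?y — 11 states
  zx — 3 states
  (zx)+ — 5 states
  zx(z|y)?y|(zx)+ — 18 states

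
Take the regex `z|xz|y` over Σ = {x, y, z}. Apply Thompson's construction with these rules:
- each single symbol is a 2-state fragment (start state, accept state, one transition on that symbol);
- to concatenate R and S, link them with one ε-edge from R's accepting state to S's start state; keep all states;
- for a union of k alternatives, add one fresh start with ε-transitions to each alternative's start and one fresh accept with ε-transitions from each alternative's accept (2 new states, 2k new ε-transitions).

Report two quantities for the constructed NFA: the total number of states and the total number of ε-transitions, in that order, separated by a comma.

10, 7

By structural recursion:
Each of the 4 symbol leaves contributes 2 states and 0 ε-transitions.
  xz : 4 states, 1 ε-transition
  z|xz|y : 10 states, 7 ε-transitions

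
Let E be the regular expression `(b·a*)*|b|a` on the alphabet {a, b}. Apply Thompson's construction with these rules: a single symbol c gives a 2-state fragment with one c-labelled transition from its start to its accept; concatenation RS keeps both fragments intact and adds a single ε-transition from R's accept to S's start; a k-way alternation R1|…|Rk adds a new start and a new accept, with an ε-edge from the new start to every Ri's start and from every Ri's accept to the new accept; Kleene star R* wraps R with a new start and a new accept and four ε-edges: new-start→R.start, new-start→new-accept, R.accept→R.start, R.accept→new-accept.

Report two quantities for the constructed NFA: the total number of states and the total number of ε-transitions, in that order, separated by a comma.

Recursing over subexpressions:
Each of the 4 symbol leaves contributes 2 states and 0 ε-transitions.
  a* — 4 states, 4 ε-transitions
  b·a* — 6 states, 5 ε-transitions
  (b·a*)* — 8 states, 9 ε-transitions
  (b·a*)*|b|a — 14 states, 15 ε-transitions

14, 15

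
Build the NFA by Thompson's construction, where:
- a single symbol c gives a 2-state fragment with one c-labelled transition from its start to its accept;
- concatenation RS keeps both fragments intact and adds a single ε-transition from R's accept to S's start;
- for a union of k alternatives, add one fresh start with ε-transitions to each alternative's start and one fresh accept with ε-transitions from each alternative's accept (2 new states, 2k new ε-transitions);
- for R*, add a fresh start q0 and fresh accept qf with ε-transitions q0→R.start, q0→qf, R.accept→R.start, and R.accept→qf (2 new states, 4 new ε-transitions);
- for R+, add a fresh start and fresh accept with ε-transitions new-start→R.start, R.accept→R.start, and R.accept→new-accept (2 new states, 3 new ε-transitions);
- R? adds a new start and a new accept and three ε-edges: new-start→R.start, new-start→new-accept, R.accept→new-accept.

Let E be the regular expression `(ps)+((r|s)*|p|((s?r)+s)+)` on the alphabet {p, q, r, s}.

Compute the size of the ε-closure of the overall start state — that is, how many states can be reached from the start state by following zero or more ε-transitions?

Let C(F) = |ε-closure(F.start)| within fragment F, and note whether F accepts ε. Symbol fragments have C = 1 and do not accept ε. Then:
  ps → C equals the left operand's closure size = 1 (its accept is not ε-reachable, so the closure stops there)
  (ps)+ → C = 1 + 1 = 2 (the body doesn't accept ε, so the new accept is not reached)
  r|s → C = 1 + 1 + 1 = 3 (the new accept is not ε-reachable since no branch accepts ε)
  (r|s)* → new start has ε-edges to the inner start and to the new accept, so C = 2 + 3 = 5
  s? → new start has ε-edges to the inner start and to the new accept, so C = 2 + 1 = 3
  s?r → C = 3 + 1 = 4 (closure spills across the concat boundary because the left factor accepts ε)
  (s?r)+ → new start ε-reaches only the body's start; the new accept needs a symbol first: C = 1 + 4 = 5
  (s?r)+s → same as the first factor's closure: C = 5
  ((s?r)+s)+ → C = 1 + 5 = 6 (the body doesn't accept ε, so the new accept is not reached)
  (r|s)*|p|((s?r)+s)+ → C = 1 (new start) + (5 + 1 + 6) + 1 (new accept, since some branch ε-reaches its own accept) = 14
  (ps)+((r|s)*|p|((s?r)+s)+) → C equals the left operand's closure size = 2 (its accept is not ε-reachable, so the closure stops there)

2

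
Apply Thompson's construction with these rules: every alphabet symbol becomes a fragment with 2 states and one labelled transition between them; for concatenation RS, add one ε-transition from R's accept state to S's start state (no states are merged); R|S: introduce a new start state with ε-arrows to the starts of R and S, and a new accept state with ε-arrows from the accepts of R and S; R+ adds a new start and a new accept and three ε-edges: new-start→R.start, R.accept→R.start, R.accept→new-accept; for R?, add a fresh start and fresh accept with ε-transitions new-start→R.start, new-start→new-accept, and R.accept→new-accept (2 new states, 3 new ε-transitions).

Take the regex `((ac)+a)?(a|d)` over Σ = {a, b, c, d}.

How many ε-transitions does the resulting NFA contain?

Per subexpression:
Each of the 5 symbol leaves contributes 0 ε-transitions.
  ac — 1 ε-transition
  (ac)+ — 4 ε-transitions
  (ac)+a — 5 ε-transitions
  ((ac)+a)? — 8 ε-transitions
  a|d — 4 ε-transitions
  ((ac)+a)?(a|d) — 13 ε-transitions

13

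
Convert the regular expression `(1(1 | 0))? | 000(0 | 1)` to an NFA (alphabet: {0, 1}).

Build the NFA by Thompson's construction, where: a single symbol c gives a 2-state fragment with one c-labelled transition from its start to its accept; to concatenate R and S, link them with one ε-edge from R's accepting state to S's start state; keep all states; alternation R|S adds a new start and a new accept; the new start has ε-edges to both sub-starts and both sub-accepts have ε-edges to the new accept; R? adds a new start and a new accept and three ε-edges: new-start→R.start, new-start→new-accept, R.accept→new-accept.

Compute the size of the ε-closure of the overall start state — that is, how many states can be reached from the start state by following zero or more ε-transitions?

6

Let C(F) = |ε-closure(F.start)| within fragment F, and note whether F accepts ε. Symbol fragments have C = 1 and do not accept ε. Then:
  1 | 0 → |ε-closure| = 1 + 1 + 1 = 3 (the new accept is not ε-reachable since no branch accepts ε)
  1(1 | 0) → |ε-closure| equals the left operand's closure size = 1 (its accept is not ε-reachable, so the closure stops there)
  (1(1 | 0))? → |ε-closure| = 1 (new start) + 1 (body) + 1 (new accept, via ε) = 3
  0 | 1 → new start ε-reaches every alternative's start; none of them accept ε, so the new accept is not reached: |ε-closure| = 1 + 1 + 1 = 3
  000(0 | 1) → same as the first factor's closure: |ε-closure| = 1
  (1(1 | 0))? | 000(0 | 1) → |ε-closure| = 1 (new start) + (3 + 1) + 1 (new accept, since some branch ε-reaches its own accept) = 6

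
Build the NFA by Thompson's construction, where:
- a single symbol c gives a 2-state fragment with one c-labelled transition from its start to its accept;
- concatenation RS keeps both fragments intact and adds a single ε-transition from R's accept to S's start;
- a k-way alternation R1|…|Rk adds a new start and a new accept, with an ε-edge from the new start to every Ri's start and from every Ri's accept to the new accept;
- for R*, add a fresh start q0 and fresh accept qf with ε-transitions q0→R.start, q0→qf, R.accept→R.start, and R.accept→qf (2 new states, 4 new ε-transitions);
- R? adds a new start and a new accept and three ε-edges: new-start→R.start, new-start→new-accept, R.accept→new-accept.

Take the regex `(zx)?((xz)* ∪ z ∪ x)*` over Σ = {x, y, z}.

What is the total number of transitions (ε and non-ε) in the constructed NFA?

By structural recursion:
Each of the 6 symbol leaves contributes 1 transition (1 symbol, 0 ε).
  zx : 3 transitions (2 symbol, 1 ε)
  (zx)? : 6 transitions (2 symbol, 4 ε)
  xz : 3 transitions (2 symbol, 1 ε)
  (xz)* : 7 transitions (2 symbol, 5 ε)
  (xz)* ∪ z ∪ x : 15 transitions (4 symbol, 11 ε)
  ((xz)* ∪ z ∪ x)* : 19 transitions (4 symbol, 15 ε)
  (zx)?((xz)* ∪ z ∪ x)* : 26 transitions (6 symbol, 20 ε)

26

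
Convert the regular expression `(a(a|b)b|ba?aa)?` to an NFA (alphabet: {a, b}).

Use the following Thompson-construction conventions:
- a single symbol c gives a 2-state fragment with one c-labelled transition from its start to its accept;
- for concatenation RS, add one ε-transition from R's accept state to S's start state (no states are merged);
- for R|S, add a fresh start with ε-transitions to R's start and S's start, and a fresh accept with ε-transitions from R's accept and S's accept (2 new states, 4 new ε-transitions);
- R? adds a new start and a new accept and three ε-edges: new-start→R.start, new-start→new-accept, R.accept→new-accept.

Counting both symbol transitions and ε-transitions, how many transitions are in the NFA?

27

Recursing over subexpressions:
Each of the 8 symbol leaves contributes 1 transition (1 symbol, 0 ε).
  a|b — 6 transitions (2 symbol, 4 ε)
  a(a|b)b — 10 transitions (4 symbol, 6 ε)
  a? — 4 transitions (1 symbol, 3 ε)
  ba?aa — 10 transitions (4 symbol, 6 ε)
  a(a|b)b|ba?aa — 24 transitions (8 symbol, 16 ε)
  (a(a|b)b|ba?aa)? — 27 transitions (8 symbol, 19 ε)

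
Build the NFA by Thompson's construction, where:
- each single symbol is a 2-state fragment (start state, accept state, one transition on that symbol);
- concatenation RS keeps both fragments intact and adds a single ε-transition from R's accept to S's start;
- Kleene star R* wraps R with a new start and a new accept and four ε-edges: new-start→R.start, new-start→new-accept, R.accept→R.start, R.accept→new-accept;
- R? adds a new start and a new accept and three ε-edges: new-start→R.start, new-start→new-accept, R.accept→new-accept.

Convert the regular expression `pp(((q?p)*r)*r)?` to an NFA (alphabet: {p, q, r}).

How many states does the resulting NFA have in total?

Bottom-up over the parse tree:
Each of the 6 symbol leaves contributes a 2-state fragment.
  q? : 4 states
  q?p : 6 states
  (q?p)* : 8 states
  (q?p)*r : 10 states
  ((q?p)*r)* : 12 states
  ((q?p)*r)*r : 14 states
  (((q?p)*r)*r)? : 16 states
  pp(((q?p)*r)*r)? : 20 states

20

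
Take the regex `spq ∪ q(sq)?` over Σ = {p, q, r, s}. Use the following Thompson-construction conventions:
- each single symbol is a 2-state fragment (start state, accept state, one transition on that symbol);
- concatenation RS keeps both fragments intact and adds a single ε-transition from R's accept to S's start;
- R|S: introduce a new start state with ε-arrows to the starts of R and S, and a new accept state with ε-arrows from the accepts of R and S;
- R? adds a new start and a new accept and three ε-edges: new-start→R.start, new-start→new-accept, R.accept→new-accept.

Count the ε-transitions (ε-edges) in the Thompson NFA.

Recursing over subexpressions:
Each of the 6 symbol leaves contributes 0 ε-transitions.
  spq : 2 ε-transitions
  sq : 1 ε-transition
  (sq)? : 4 ε-transitions
  q(sq)? : 5 ε-transitions
  spq ∪ q(sq)? : 11 ε-transitions

11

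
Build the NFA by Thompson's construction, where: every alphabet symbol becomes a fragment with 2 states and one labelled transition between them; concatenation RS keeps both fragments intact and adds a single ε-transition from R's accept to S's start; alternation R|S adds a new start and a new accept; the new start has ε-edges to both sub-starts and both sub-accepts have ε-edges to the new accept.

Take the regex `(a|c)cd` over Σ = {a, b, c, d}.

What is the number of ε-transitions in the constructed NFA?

6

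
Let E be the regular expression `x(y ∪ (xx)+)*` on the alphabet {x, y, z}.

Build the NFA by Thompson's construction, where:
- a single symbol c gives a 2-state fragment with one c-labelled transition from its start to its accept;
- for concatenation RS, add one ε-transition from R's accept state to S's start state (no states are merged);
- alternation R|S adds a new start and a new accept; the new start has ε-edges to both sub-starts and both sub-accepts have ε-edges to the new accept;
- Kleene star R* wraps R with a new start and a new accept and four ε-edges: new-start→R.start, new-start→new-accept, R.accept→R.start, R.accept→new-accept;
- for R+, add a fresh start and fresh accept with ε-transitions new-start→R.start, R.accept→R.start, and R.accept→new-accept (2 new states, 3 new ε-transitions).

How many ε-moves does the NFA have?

13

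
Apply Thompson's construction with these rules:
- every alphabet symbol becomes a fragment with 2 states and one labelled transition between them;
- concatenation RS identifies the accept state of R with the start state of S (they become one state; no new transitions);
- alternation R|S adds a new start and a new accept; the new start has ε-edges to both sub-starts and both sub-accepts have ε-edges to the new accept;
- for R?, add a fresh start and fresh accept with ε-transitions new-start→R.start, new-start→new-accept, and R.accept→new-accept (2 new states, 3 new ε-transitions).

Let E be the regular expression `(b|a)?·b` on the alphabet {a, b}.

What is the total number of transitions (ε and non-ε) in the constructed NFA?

10

Bottom-up over the parse tree:
Each of the 3 symbol leaves contributes 1 transition (1 symbol, 0 ε).
  b|a → 6 transitions (2 symbol, 4 ε)
  (b|a)? → 9 transitions (2 symbol, 7 ε)
  (b|a)?·b → 10 transitions (3 symbol, 7 ε)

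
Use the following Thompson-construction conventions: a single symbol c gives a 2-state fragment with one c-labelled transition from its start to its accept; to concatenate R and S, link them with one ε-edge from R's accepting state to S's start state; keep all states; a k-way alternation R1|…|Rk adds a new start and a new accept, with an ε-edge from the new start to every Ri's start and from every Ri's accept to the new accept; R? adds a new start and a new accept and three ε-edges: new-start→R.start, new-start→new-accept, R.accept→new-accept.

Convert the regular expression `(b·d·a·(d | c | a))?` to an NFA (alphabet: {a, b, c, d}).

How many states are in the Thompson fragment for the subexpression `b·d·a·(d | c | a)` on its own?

Fragment for `b·d·a·(d | c | a)`:
Each of the 6 symbol leaves contributes a 2-state fragment.
  d | c | a : 8 states
  b·d·a·(d | c | a) : 14 states

14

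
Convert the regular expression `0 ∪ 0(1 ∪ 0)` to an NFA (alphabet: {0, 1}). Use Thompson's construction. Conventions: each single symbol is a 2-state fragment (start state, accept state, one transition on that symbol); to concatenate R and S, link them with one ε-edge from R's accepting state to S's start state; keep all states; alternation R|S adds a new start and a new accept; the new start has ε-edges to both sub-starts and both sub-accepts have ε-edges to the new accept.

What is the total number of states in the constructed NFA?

12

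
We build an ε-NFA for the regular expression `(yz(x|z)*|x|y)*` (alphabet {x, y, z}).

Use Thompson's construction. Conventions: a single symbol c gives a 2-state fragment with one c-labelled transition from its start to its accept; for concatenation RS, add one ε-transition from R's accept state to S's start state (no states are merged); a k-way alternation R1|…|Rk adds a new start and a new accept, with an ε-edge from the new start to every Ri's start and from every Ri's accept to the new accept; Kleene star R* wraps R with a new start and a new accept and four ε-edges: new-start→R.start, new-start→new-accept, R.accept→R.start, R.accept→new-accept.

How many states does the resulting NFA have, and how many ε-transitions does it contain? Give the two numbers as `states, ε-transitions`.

Per subexpression:
Each of the 6 symbol leaves contributes 2 states and 0 ε-transitions.
  x|z : 6 states, 4 ε-transitions
  (x|z)* : 8 states, 8 ε-transitions
  yz(x|z)* : 12 states, 10 ε-transitions
  yz(x|z)*|x|y : 18 states, 16 ε-transitions
  (yz(x|z)*|x|y)* : 20 states, 20 ε-transitions

20, 20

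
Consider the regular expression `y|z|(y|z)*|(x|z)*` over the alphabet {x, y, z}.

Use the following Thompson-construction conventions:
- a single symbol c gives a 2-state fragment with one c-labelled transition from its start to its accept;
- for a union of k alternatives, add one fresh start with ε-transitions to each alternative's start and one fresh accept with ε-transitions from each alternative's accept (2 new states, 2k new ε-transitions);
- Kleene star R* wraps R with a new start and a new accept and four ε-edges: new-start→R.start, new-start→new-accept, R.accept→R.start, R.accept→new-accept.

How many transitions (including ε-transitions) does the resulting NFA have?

Recursing over subexpressions:
Each of the 6 symbol leaves contributes 1 transition (1 symbol, 0 ε).
  y|z → 6 transitions (2 symbol, 4 ε)
  (y|z)* → 10 transitions (2 symbol, 8 ε)
  x|z → 6 transitions (2 symbol, 4 ε)
  (x|z)* → 10 transitions (2 symbol, 8 ε)
  y|z|(y|z)*|(x|z)* → 30 transitions (6 symbol, 24 ε)

30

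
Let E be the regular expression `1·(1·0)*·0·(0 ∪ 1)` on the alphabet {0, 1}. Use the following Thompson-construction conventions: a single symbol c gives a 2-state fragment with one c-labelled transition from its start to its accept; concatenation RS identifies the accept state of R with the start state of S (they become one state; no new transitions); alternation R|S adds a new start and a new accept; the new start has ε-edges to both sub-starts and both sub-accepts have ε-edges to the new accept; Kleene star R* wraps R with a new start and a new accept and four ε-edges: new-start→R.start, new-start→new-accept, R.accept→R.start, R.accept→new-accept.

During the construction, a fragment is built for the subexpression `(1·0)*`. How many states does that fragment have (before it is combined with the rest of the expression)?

Fragment for `(1·0)*`:
Each of the 2 symbol leaves contributes a 2-state fragment.
  1·0 → 3 states
  (1·0)* → 5 states

5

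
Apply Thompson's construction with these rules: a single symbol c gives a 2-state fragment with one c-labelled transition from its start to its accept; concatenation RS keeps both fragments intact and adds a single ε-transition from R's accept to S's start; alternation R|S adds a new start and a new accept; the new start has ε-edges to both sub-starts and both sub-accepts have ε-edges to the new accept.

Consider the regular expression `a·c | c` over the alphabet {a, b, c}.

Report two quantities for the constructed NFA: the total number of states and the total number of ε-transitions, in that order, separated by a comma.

8, 5

By structural recursion:
Each of the 3 symbol leaves contributes 2 states and 0 ε-transitions.
  a·c : 4 states, 1 ε-transition
  a·c | c : 8 states, 5 ε-transitions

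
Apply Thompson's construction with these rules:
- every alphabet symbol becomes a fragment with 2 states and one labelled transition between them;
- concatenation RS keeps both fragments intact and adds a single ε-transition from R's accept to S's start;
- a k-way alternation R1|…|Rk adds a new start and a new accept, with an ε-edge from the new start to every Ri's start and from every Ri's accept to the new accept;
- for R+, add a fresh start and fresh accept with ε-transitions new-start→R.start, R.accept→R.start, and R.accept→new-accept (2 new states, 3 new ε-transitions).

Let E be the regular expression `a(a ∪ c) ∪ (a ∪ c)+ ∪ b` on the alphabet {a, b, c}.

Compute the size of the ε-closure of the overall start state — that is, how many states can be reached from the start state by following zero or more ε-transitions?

Let C(F) = |ε-closure(F.start)| within fragment F, and note whether F accepts ε. Symbol fragments have C = 1 and do not accept ε. Then:
  a ∪ c : new start ε-reaches every alternative's start; none of them accept ε, so the new accept is not reached: |closure| = 1 + 1 + 1 = 3
  a(a ∪ c) : same as the first factor's closure: |closure| = 1
  a ∪ c : |closure| = 1 + 1 + 1 = 3 (the new accept is not ε-reachable since no branch accepts ε)
  (a ∪ c)+ : new start ε-reaches only the body's start; the new accept needs a symbol first: |closure| = 1 + 3 = 4
  a(a ∪ c) ∪ (a ∪ c)+ ∪ b : |closure| = 1 + 1 + 4 + 1 = 7 (the new accept is not ε-reachable since no branch accepts ε)

7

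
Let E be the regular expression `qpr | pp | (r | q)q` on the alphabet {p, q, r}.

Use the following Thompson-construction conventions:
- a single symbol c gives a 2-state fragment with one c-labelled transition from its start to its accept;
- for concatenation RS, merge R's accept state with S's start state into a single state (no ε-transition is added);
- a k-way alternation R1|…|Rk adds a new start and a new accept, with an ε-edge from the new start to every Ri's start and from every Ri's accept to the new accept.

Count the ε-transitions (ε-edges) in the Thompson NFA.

Recursing over subexpressions:
Each of the 8 symbol leaves contributes 0 ε-transitions.
  qpr = 0 ε-transitions
  pp = 0 ε-transitions
  r | q = 4 ε-transitions
  (r | q)q = 4 ε-transitions
  qpr | pp | (r | q)q = 10 ε-transitions

10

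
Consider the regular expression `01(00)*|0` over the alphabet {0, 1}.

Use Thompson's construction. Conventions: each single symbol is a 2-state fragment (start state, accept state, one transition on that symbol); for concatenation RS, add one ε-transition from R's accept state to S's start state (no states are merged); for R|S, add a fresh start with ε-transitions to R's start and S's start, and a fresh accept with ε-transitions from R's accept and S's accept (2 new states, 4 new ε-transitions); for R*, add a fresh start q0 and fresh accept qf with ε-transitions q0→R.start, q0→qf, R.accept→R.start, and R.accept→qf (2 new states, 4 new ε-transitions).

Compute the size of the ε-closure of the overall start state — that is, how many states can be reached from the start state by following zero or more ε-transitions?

Work bottom-up. For each fragment F, track |ε-closure(F.start)| and whether F's accept lies in that closure (i.e. whether F accepts ε). A single-symbol fragment has closure size 1 and does not accept ε.
  00 — same as the first factor's closure: |ε-closure| = 1
  (00)* — |ε-closure| = 1 (new start) + 1 (body) + 1 (new accept) = 3
  01(00)* — |ε-closure| equals the left operand's closure size = 1 (its accept is not ε-reachable, so the closure stops there)
  01(00)*|0 — |ε-closure| = 1 + 1 + 1 = 3 (the new accept is not ε-reachable since no branch accepts ε)

3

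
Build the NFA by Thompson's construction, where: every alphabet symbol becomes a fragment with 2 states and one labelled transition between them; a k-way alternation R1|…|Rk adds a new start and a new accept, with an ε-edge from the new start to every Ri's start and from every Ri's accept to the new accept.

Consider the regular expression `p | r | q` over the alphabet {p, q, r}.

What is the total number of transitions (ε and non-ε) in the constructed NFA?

9

By structural recursion:
Each of the 3 symbol leaves contributes 1 transition (1 symbol, 0 ε).
  p | r | q — 9 transitions (3 symbol, 6 ε)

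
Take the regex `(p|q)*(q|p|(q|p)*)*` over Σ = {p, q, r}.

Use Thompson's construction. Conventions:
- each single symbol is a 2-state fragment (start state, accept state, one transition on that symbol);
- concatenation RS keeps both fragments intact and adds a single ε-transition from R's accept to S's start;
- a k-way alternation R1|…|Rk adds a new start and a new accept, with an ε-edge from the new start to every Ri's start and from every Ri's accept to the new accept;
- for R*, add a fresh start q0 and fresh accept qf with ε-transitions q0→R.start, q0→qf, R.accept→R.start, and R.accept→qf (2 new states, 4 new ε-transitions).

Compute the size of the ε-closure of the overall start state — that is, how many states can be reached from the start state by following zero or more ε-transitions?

16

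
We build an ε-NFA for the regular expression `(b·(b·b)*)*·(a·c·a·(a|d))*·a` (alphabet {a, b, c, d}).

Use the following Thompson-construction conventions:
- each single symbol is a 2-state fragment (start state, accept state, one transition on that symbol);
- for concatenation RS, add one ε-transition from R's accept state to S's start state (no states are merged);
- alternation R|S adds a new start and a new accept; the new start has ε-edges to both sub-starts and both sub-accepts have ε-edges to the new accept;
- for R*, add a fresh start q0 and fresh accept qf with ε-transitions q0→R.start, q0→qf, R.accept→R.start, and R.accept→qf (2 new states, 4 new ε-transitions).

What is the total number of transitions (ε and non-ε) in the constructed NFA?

32

Bottom-up over the parse tree:
Each of the 9 symbol leaves contributes 1 transition (1 symbol, 0 ε).
  b·b = 3 transitions (2 symbol, 1 ε)
  (b·b)* = 7 transitions (2 symbol, 5 ε)
  b·(b·b)* = 9 transitions (3 symbol, 6 ε)
  (b·(b·b)*)* = 13 transitions (3 symbol, 10 ε)
  a|d = 6 transitions (2 symbol, 4 ε)
  a·c·a·(a|d) = 12 transitions (5 symbol, 7 ε)
  (a·c·a·(a|d))* = 16 transitions (5 symbol, 11 ε)
  (b·(b·b)*)*·(a·c·a·(a|d))*·a = 32 transitions (9 symbol, 23 ε)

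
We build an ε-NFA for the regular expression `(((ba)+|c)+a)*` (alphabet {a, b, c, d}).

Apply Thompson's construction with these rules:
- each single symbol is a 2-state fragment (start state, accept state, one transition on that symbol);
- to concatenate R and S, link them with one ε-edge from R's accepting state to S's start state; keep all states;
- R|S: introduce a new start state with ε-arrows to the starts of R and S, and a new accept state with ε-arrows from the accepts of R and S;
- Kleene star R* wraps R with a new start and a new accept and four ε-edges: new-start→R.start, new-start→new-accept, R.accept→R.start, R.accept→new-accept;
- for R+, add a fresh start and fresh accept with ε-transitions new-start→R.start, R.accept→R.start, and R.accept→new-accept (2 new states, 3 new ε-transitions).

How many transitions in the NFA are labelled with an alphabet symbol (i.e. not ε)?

4

Building bottom-up:
Each of the 4 symbol leaves contributes exactly 1 symbol transition.
  ba = 2 symbol transitions
  (ba)+ = 2 symbol transitions
  (ba)+|c = 3 symbol transitions
  ((ba)+|c)+ = 3 symbol transitions
  ((ba)+|c)+a = 4 symbol transitions
  (((ba)+|c)+a)* = 4 symbol transitions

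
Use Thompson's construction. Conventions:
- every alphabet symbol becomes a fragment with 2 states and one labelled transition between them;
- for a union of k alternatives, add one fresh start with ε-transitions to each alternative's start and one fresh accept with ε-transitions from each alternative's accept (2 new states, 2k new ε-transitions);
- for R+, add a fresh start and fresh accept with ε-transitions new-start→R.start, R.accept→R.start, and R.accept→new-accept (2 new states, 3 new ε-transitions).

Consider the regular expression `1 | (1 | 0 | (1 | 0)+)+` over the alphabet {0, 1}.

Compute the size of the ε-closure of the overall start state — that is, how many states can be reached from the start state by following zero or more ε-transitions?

10

Work bottom-up. For each fragment F, track |ε-closure(F.start)| and whether F's accept lies in that closure (i.e. whether F accepts ε). A single-symbol fragment has closure size 1 and does not accept ε.
  1 | 0 — new start ε-reaches every alternative's start; none of them accept ε, so the new accept is not reached: |ε-closure| = 1 + 1 + 1 = 3
  (1 | 0)+ — new start ε-reaches only the body's start; the new accept needs a symbol first: |ε-closure| = 1 + 3 = 4
  1 | 0 | (1 | 0)+ — new start ε-reaches every alternative's start; none of them accept ε, so the new accept is not reached: |ε-closure| = 1 + 1 + 1 + 4 = 7
  (1 | 0 | (1 | 0)+)+ — new start ε-reaches only the body's start; the new accept needs a symbol first: |ε-closure| = 1 + 7 = 8
  1 | (1 | 0 | (1 | 0)+)+ — |ε-closure| = 1 + 1 + 8 = 10 (the new accept is not ε-reachable since no branch accepts ε)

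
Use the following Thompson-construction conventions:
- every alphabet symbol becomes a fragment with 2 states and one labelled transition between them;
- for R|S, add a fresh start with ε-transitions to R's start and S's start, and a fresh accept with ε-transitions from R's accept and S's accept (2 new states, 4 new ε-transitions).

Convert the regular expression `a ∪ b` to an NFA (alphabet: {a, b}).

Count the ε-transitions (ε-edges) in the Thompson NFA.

4

Recursing over subexpressions:
Each of the 2 symbol leaves contributes 0 ε-transitions.
  a ∪ b → 4 ε-transitions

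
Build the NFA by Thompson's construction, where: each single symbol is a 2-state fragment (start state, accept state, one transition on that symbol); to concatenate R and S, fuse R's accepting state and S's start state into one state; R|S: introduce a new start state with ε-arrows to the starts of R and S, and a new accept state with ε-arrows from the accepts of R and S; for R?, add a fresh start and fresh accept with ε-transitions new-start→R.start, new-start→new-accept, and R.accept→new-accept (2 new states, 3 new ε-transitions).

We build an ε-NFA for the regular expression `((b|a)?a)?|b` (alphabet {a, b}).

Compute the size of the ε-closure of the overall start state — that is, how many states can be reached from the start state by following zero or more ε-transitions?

Compute the ε-closure size of each fragment's start state recursively; a symbol fragment's start has no outgoing ε-edge, so its closure is just itself (size 1).
  b|a — new start ε-reaches every alternative's start; none of them accept ε, so the new accept is not reached: |closure| = 1 + 1 + 1 = 3
  (b|a)? — new start has ε-edges to the inner start and to the new accept, so |closure| = 2 + 3 = 5
  (b|a)?a — |closure| = 5 + (1−1) = 5 (closure spills across the concat boundary because the left factor accepts ε)
  ((b|a)?a)? — new start has ε-edges to the inner start and to the new accept, so |closure| = 2 + 5 = 7
  ((b|a)?a)?|b — |closure| = 1 (new start) + (7 + 1) + 1 (new accept, since some branch ε-reaches its own accept) = 10

10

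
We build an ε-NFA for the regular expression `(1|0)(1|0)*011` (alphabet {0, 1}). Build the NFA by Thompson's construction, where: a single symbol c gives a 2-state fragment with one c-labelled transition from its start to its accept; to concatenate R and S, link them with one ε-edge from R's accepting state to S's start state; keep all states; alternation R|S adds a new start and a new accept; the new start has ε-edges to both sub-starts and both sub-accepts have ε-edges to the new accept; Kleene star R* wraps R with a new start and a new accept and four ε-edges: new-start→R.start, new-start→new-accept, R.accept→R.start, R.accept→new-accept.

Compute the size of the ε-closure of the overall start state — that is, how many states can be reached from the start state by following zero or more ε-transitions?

Let C(F) = |ε-closure(F.start)| within fragment F, and note whether F accepts ε. Symbol fragments have C = 1 and do not accept ε. Then:
  1|0 : |ε-closure| = 1 + 1 + 1 = 3 (the new accept is not ε-reachable since no branch accepts ε)
  1|0 : |ε-closure| = 1 + 1 + 1 = 3 (the new accept is not ε-reachable since no branch accepts ε)
  (1|0)* : the star's fresh start ε-reaches both the body's start and the fresh accept: |ε-closure| = 2 + 3 = 5
  (1|0)(1|0)*011 : |ε-closure| equals the left operand's closure size = 3 (its accept is not ε-reachable, so the closure stops there)

3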